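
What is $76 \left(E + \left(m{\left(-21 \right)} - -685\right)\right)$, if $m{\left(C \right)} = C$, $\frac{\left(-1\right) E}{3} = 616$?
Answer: $-89984$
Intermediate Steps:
$E = -1848$ ($E = \left(-3\right) 616 = -1848$)
$76 \left(E + \left(m{\left(-21 \right)} - -685\right)\right) = 76 \left(-1848 - -664\right) = 76 \left(-1848 + \left(-21 + 685\right)\right) = 76 \left(-1848 + 664\right) = 76 \left(-1184\right) = -89984$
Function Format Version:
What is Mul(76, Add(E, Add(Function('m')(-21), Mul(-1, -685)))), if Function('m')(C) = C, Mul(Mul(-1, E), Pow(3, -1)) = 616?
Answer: -89984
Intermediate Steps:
E = -1848 (E = Mul(-3, 616) = -1848)
Mul(76, Add(E, Add(Function('m')(-21), Mul(-1, -685)))) = Mul(76, Add(-1848, Add(-21, Mul(-1, -685)))) = Mul(76, Add(-1848, Add(-21, 685))) = Mul(76, Add(-1848, 664)) = Mul(76, -1184) = -89984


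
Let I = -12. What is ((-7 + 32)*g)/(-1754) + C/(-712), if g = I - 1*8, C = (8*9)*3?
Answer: -1429/78053 ≈ -0.018308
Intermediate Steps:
C = 216 (C = 72*3 = 216)
g = -20 (g = -12 - 1*8 = -12 - 8 = -20)
((-7 + 32)*g)/(-1754) + C/(-712) = ((-7 + 32)*(-20))/(-1754) + 216/(-712) = (25*(-20))*(-1/1754) + 216*(-1/712) = -500*(-1/1754) - 27/89 = 250/877 - 27/89 = -1429/78053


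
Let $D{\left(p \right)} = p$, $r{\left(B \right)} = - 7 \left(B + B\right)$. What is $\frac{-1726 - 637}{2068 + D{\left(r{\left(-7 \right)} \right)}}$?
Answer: $- \frac{2363}{2166} \approx -1.091$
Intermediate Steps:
$r{\left(B \right)} = - 14 B$ ($r{\left(B \right)} = - 7 \cdot 2 B = - 14 B$)
$\frac{-1726 - 637}{2068 + D{\left(r{\left(-7 \right)} \right)}} = \frac{-1726 - 637}{2068 - -98} = - \frac{2363}{2068 + 98} = - \frac{2363}{2166}$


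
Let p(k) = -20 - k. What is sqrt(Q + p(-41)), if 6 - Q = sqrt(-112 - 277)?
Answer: sqrt(27 - I*sqrt(389)) ≈ 5.4971 - 1.7939*I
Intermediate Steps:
Q = 6 - I*sqrt(389) (Q = 6 - sqrt(-112 - 277) = 6 - sqrt(-389) = 6 - I*sqrt(389) ≈ 6.0 - 19.723*I)
sqrt(Q + p(-41)) = sqrt((6 - I*sqrt(389)) + (-20 - 1*(-41))) = sqrt((6 - I*sqrt(389)) + (-20 + 41)) = sqrt((6 - I*sqrt(389)) + 21) = sqrt(27 - I*sqrt(389))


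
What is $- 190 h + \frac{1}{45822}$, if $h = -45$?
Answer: $\frac{391778101}{45822} \approx 8550.0$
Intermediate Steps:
$- 190 h + \frac{1}{45822} = \left(-190\right) \left(-45\right) + \frac{1}{45822} = 8550 + \frac{1}{45822} = \frac{391778101}{45822}$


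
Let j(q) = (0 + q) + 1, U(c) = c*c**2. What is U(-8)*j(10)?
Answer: -5632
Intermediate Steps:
U(c) = c**3
j(q) = 1 + q (j(q) = q + 1 = 1 + q)
U(-8)*j(10) = (-8)**3*(1 + 10) = -512*11 = -5632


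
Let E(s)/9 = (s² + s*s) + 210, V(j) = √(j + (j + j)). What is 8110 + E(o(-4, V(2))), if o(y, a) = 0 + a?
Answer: 10108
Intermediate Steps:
V(j) = √3*√j (V(j) = √(j + 2*j) = √(3*j) = √3*√j)
o(y, a) = a
E(s) = 1890 + 18*s² (E(s) = 9*((s² + s*s) + 210) = 9*((s² + s²) + 210) = 9*(2*s² + 210) = 9*(210 + 2*s²) = 1890 + 18*s²)
8110 + E(o(-4, V(2))) = 8110 + (1890 + 18*(√3*√2)²) = 8110 + (1890 + 18*(√6)²) = 8110 + (1890 + 18*6) = 8110 + (1890 + 108) = 8110 + 1998 = 10108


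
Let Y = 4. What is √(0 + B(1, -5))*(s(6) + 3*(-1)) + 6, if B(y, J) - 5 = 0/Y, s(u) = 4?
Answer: 6 + √5 ≈ 8.2361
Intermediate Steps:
B(y, J) = 5 (B(y, J) = 5 + 0/4 = 5 + 0*(¼) = 5 + 0 = 5)
√(0 + B(1, -5))*(s(6) + 3*(-1)) + 6 = √(0 + 5)*(4 + 3*(-1)) + 6 = √5*(4 - 3) + 6 = √5*1 + 6 = √5 + 6 = 6 + √5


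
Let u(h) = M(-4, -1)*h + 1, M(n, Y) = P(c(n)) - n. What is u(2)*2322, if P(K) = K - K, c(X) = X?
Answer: 20898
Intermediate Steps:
P(K) = 0
M(n, Y) = -n (M(n, Y) = 0 - n = -n)
u(h) = 1 + 4*h (u(h) = (-1*(-4))*h + 1 = 4*h + 1 = 1 + 4*h)
u(2)*2322 = (1 + 4*2)*2322 = (1 + 8)*2322 = 9*2322 = 20898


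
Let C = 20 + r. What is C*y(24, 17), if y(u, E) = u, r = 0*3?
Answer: 480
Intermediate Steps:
r = 0
C = 20 (C = 20 + 0 = 20)
C*y(24, 17) = 20*24 = 480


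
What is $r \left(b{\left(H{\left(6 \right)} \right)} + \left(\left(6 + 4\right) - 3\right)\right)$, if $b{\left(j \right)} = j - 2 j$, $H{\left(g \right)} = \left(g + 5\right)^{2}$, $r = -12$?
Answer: $1368$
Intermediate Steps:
$H{\left(g \right)} = \left(5 + g\right)^{2}$
$b{\left(j \right)} = - j$
$r \left(b{\left(H{\left(6 \right)} \right)} + \left(\left(6 + 4\right) - 3\right)\right) = - 12 \left(- \left(5 + 6\right)^{2} + \left(\left(6 + 4\right) - 3\right)\right) = - 12 \left(- 11^{2} + \left(10 - 3\right)\right) = - 12 \left(\left(-1\right) 121 + 7\right) = - 12 \left(-121 + 7\right) = \left(-12\right) \left(-114\right) = 1368$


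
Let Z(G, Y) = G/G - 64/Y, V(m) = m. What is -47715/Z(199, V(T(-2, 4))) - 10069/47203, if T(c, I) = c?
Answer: -750874474/519233 ≈ -1446.1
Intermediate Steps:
Z(G, Y) = 1 - 64/Y
-47715/Z(199, V(T(-2, 4))) - 10069/47203 = -47715*(-2/(-64 - 2)) - 10069/47203 = -47715/((-1/2*(-66))) - 10069*1/47203 = -47715/33 - 10069/47203 = -47715*1/33 - 10069/47203 = -15905/11 - 10069/47203 = -750874474/519233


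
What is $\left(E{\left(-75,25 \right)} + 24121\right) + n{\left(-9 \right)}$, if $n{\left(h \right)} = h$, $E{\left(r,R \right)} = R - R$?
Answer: $24112$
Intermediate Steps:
$E{\left(r,R \right)} = 0$
$\left(E{\left(-75,25 \right)} + 24121\right) + n{\left(-9 \right)} = \left(0 + 24121\right) - 9 = 24121 - 9 = 24112$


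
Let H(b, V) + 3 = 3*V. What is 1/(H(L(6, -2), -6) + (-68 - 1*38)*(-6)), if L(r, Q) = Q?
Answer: 1/615 ≈ 0.0016260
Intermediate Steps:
H(b, V) = -3 + 3*V
1/(H(L(6, -2), -6) + (-68 - 1*38)*(-6)) = 1/((-3 + 3*(-6)) + (-68 - 1*38)*(-6)) = 1/((-3 - 18) + (-68 - 38)*(-6)) = 1/(-21 - 106*(-6)) = 1/(-21 + 636) = 1/615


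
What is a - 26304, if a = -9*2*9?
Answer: -26466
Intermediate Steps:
a = -162 (a = -18*9 = -162)
a - 26304 = -162 - 26304 = -26466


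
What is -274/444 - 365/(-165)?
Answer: 3895/2442 ≈ 1.5950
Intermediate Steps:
-274/444 - 365/(-165) = -274*1/444 - 365*(-1/165) = -137/222 + 73/33 = 3895/2442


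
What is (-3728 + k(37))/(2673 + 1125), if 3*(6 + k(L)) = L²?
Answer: -9833/11394 ≈ -0.86300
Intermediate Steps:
k(L) = -6 + L²/3
(-3728 + k(37))/(2673 + 1125) = (-3728 + (-6 + (⅓)*37²))/(2673 + 1125) = (-3728 + (-6 + (⅓)*1369))/3798 = (-3728 + (-6 + 1369/3))*(1/3798) = (-3728 + 1351/3)*(1/3798) = -9833/3*1/3798 = -9833/11394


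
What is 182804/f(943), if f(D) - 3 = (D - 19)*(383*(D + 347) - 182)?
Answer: 182804/456352515 ≈ 0.00040058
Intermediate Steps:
f(D) = 3 + (-19 + D)*(132719 + 383*D) (f(D) = 3 + (D - 19)*(383*(D + 347) - 182) = 3 + (-19 + D)*(383*(347 + D) - 182) = 3 + (-19 + D)*((132901 + 383*D) - 182) = 3 + (-19 + D)*(132719 + 383*D))
182804/f(943) = 182804/(-2521658 + 383*943**2 + 125442*943) = 182804/(-2521658 + 383*889249 + 118291806) = 182804/(-2521658 + 340582367 + 118291806) = 182804/456352515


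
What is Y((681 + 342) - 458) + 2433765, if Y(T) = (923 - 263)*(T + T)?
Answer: 3179565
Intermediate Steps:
Y(T) = 1320*T (Y(T) = 660*(2*T) = 1320*T)
Y((681 + 342) - 458) + 2433765 = 1320*((681 + 342) - 458) + 2433765 = 1320*(1023 - 458) + 2433765 = 1320*565 + 2433765 = 745800 + 2433765 = 3179565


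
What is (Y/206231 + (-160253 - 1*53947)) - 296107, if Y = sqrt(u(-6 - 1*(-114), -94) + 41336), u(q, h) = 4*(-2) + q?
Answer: -510307 + 6*sqrt(1151)/206231 ≈ -5.1031e+5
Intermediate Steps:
u(q, h) = -8 + q
Y = 6*sqrt(1151) (Y = sqrt((-8 + (-6 - 1*(-114))) + 41336) = sqrt((-8 + (-6 + 114)) + 41336) = sqrt((-8 + 108) + 41336) = sqrt(100 + 41336) = sqrt(41436) = 6*sqrt(1151) ≈ 203.56)
(Y/206231 + (-160253 - 1*53947)) - 296107 = ((6*sqrt(1151))/206231 + (-160253 - 1*53947)) - 296107 = ((6*sqrt(1151))*(1/206231) + (-160253 - 53947)) - 296107 = (6*sqrt(1151)/206231 - 214200) - 296107 = (-214200 + 6*sqrt(1151)/206231) - 296107 = -510307 + 6*sqrt(1151)/206231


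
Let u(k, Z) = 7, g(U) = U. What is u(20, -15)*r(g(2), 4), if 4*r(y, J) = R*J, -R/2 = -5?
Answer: 70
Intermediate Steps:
R = 10 (R = -2*(-5) = 10)
r(y, J) = 5*J/2 (r(y, J) = (10*J)/4 = 5*J/2)
u(20, -15)*r(g(2), 4) = 7*((5/2)*4) = 7*10 = 70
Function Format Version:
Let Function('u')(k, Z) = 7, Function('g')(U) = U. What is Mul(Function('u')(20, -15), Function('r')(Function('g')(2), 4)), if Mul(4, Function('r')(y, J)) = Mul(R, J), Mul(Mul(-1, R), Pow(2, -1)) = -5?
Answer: 70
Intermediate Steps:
R = 10 (R = Mul(-2, -5) = 10)
Function('r')(y, J) = Mul(Rational(5, 2), J) (Function('r')(y, J) = Mul(Rational(1, 4), Mul(10, J)) = Mul(Rational(5, 2), J))
Mul(Function('u')(20, -15), Function('r')(Function('g')(2), 4)) = Mul(7, Mul(Rational(5, 2), 4)) = Mul(7, 10) = 70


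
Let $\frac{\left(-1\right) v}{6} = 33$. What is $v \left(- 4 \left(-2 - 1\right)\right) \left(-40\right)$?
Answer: $95040$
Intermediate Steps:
$v = -198$ ($v = \left(-6\right) 33 = -198$)
$v \left(- 4 \left(-2 - 1\right)\right) \left(-40\right) = - 198 \left(- 4 \left(-2 - 1\right)\right) \left(-40\right) = - 198 \left(\left(-4\right) \left(-3\right)\right) \left(-40\right) = \left(-198\right) 12 \left(-40\right) = \left(-2376\right) \left(-40\right) = 95040$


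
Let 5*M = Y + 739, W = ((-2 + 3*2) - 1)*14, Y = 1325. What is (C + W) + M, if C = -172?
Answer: 1414/5 ≈ 282.80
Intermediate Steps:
W = 42 (W = ((-2 + 6) - 1)*14 = (4 - 1)*14 = 3*14 = 42)
M = 2064/5 (M = (1325 + 739)/5 = (⅕)*2064 = 2064/5 ≈ 412.80)
(C + W) + M = (-172 + 42) + 2064/5 = -130 + 2064/5 = 1414/5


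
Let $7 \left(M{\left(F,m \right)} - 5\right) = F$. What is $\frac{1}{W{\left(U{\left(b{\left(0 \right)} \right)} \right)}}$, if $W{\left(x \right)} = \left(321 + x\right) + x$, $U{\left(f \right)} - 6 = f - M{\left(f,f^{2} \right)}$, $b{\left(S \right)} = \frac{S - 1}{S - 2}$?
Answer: $\frac{7}{2267} \approx 0.0030878$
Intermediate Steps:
$M{\left(F,m \right)} = 5 + \frac{F}{7}$
$b{\left(S \right)} = \frac{-1 + S}{-2 + S}$
$U{\left(f \right)} = 1 + \frac{6 f}{7}$ ($U{\left(f \right)} = 6 + \left(f - \left(5 + \frac{f}{7}\right)\right) = 6 + \left(-5 + \frac{6 f}{7}\right) = 1 + \frac{6 f}{7}$)
$W{\left(x \right)} = 321 + 2 x$
$\frac{1}{W{\left(U{\left(b{\left(0 \right)} \right)} \right)}} = \frac{1}{321 + 2 \left(1 + \frac{6 \frac{-1 + 0}{-2 + 0}}{7}\right)} = \frac{1}{321 + 2 \left(1 + \frac{6 \frac{1}{-2} \left(-1\right)}{7}\right)} = \frac{1}{321 + 2 \left(1 + \frac{6 \left(\left(- \frac{1}{2}\right) \left(-1\right)\right)}{7}\right)} = \frac{1}{321 + 2 \left(1 + \frac{6}{7} \cdot \frac{1}{2}\right)} = \frac{1}{321 + 2 \left(1 + \frac{3}{7}\right)} = \frac{1}{321 + 2 \cdot \frac{10}{7}} = \frac{1}{321 + \frac{20}{7}} = \frac{1}{\frac{2267}{7}} = \frac{7}{2267}$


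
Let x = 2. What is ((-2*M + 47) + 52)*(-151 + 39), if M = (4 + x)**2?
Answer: -3024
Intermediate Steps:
M = 36 (M = (4 + 2)**2 = 6**2 = 36)
((-2*M + 47) + 52)*(-151 + 39) = ((-2*36 + 47) + 52)*(-151 + 39) = ((-72 + 47) + 52)*(-112) = (-25 + 52)*(-112) = 27*(-112) = -3024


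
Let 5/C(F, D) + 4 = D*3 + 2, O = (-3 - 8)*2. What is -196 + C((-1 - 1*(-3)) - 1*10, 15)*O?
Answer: -8538/43 ≈ -198.56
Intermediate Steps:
O = -22 (O = -11*2 = -22)
C(F, D) = 5/(-2 + 3*D) (C(F, D) = 5/(-4 + (D*3 + 2)) = 5/(-4 + (3*D + 2)) = 5/(-4 + (2 + 3*D)) = 5/(-2 + 3*D))
-196 + C((-1 - 1*(-3)) - 1*10, 15)*O = -196 + (5/(-2 + 3*15))*(-22) = -196 + (5/(-2 + 45))*(-22) = -196 + (5/43)*(-22) = -196 - 110/43 = -8538/43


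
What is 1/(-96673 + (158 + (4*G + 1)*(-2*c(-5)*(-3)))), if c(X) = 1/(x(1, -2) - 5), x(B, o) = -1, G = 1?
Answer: -1/96520 ≈ -1.0361e-5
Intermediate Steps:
c(X) = -1/6 (c(X) = 1/(-1 - 5) = 1/(-6) = -1/6)
1/(-96673 + (158 + (4*G + 1)*(-2*c(-5)*(-3)))) = 1/(-96673 + (158 + (4*1 + 1)*(-2*(-1/6)*(-3)))) = 1/(-96673 + (158 + (4 + 1)*((1/3)*(-3)))) = 1/(-96673 + (158 + 5*(-1))) = 1/(-96673 + (158 - 5)) = 1/(-96673 + 153) = 1/(-96520) = -1/96520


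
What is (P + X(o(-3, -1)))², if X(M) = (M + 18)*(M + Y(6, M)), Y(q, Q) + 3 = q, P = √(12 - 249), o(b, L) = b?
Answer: -237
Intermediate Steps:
P = I*√237 (P = √(-237) = I*√237 ≈ 15.395*I)
Y(q, Q) = -3 + q
X(M) = (3 + M)*(18 + M) (X(M) = (M + 18)*(M + (-3 + 6)) = (18 + M)*(M + 3) = (18 + M)*(3 + M) = (3 + M)*(18 + M))
(P + X(o(-3, -1)))² = (I*√237 + (54 + (-3)² + 21*(-3)))² = (I*√237 + (54 + 9 - 63))² = (I*√237 + 0)² = (I*√237)² = -237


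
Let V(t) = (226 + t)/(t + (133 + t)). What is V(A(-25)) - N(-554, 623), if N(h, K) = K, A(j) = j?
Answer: -51508/83 ≈ -620.58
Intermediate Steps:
V(t) = (226 + t)/(133 + 2*t)
V(A(-25)) - N(-554, 623) = (226 - 25)/(133 + 2*(-25)) - 1*623 = 201/(133 - 50) - 623 = 201/83 - 623 = -51508/83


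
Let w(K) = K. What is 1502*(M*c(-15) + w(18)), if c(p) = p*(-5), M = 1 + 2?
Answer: 364986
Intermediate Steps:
M = 3
c(p) = -5*p
1502*(M*c(-15) + w(18)) = 1502*(3*(-5*(-15)) + 18) = 1502*(3*75 + 18) = 1502*(225 + 18) = 1502*243 = 364986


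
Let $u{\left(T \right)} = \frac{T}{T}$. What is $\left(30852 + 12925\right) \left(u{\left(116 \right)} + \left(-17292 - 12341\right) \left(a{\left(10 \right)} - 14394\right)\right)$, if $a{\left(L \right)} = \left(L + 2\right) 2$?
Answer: $18641394038947$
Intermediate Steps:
$u{\left(T \right)} = 1$
$a{\left(L \right)} = 4 + 2 L$ ($a{\left(L \right)} = \left(2 + L\right) 2 = 4 + 2 L$)
$\left(30852 + 12925\right) \left(u{\left(116 \right)} + \left(-17292 - 12341\right) \left(a{\left(10 \right)} - 14394\right)\right) = \left(30852 + 12925\right) \left(1 + \left(-17292 - 12341\right) \left(\left(4 + 2 \cdot 10\right) - 14394\right)\right) = 43777 \left(1 - 29633 \left(\left(4 + 20\right) - 14394\right)\right) = 43777 \left(1 - 29633 \left(24 - 14394\right)\right) = 43777 \left(1 - -425826210\right) = 43777 \left(1 + 425826210\right) = 43777 \cdot 425826211 = 18641394038947$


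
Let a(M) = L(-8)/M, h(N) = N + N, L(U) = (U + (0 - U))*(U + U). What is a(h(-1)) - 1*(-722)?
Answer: 722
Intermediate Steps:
L(U) = 0 (L(U) = (U - U)*(2*U) = 0*(2*U) = 0)
h(N) = 2*N
a(M) = 0 (a(M) = 0/M = 0)
a(h(-1)) - 1*(-722) = 0 - 1*(-722) = 0 + 722 = 722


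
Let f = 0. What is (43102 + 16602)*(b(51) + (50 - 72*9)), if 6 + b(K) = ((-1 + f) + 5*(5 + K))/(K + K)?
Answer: -35897908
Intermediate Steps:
b(K) = -6 + (24 + 5*K)/(2*K) (b(K) = -6 + ((-1 + 0) + 5*(5 + K))/(K + K) = -6 + (-1 + (25 + 5*K))/((2*K)) = -6 + (24 + 5*K)*(1/(2*K)) = -6 + (24 + 5*K)/(2*K))
(43102 + 16602)*(b(51) + (50 - 72*9)) = (43102 + 16602)*((-7/2 + 12/51) + (50 - 72*9)) = 59704*((-7/2 + 12*(1/51)) + (50 - 648)) = 59704*((-7/2 + 4/17) - 598) = 59704*(-111/34 - 598) = 59704*(-20443/34) = -35897908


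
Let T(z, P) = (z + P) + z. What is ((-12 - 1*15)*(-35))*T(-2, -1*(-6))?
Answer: 1890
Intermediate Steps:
T(z, P) = P + 2*z (T(z, P) = (P + z) + z = P + 2*z)
((-12 - 1*15)*(-35))*T(-2, -1*(-6)) = ((-12 - 1*15)*(-35))*(-1*(-6) + 2*(-2)) = ((-12 - 15)*(-35))*(6 - 4) = -27*(-35)*2 = 945*2 = 1890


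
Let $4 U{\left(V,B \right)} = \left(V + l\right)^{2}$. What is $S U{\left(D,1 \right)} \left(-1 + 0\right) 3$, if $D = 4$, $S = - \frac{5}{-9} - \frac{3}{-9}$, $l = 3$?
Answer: $- \frac{98}{3} \approx -32.667$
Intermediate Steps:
$S = \frac{8}{9}$ ($S = \left(-5\right) \left(- \frac{1}{9}\right) - - \frac{1}{3} = \frac{5}{9} + \frac{1}{3} = \frac{8}{9} \approx 0.88889$)
$U{\left(V,B \right)} = \frac{\left(3 + V\right)^{2}}{4}$ ($U{\left(V,B \right)} = \frac{\left(V + 3\right)^{2}}{4} = \frac{\left(3 + V\right)^{2}}{4}$)
$S U{\left(D,1 \right)} \left(-1 + 0\right) 3 = \frac{8 \frac{\left(3 + 4\right)^{2}}{4}}{9} \left(-1 + 0\right) 3 = \frac{8 \frac{7^{2}}{4}}{9} \left(\left(-1\right) 3\right) = \frac{8 \cdot \frac{1}{4} \cdot 49}{9} \left(-3\right) = \frac{8}{9} \cdot \frac{49}{4} \left(-3\right) = \frac{98}{9} \left(-3\right) = - \frac{98}{3}$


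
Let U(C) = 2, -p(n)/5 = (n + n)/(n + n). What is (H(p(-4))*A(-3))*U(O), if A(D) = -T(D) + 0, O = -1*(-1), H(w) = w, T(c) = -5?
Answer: -50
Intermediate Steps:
p(n) = -5 (p(n) = -5*(n + n)/(n + n) = -5*2*n/(2*n) = -5*2*n*1/(2*n) = -5*1 = -5)
O = 1
A(D) = 5 (A(D) = -1*(-5) + 0 = 5 + 0 = 5)
(H(p(-4))*A(-3))*U(O) = -5*5*2 = -25*2 = -50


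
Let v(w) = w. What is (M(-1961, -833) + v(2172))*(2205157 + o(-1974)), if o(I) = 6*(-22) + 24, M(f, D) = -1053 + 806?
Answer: 4244719325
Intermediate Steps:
M(f, D) = -247
o(I) = -108 (o(I) = -132 + 24 = -108)
(M(-1961, -833) + v(2172))*(2205157 + o(-1974)) = (-247 + 2172)*(2205157 - 108) = 1925*2205049 = 4244719325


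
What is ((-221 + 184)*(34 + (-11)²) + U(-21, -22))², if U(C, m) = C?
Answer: 33131536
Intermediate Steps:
((-221 + 184)*(34 + (-11)²) + U(-21, -22))² = ((-221 + 184)*(34 + (-11)²) - 21)² = (-37*(34 + 121) - 21)² = (-37*155 - 21)² = (-5735 - 21)² = (-5756)² = 33131536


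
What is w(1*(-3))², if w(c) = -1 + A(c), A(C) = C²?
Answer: 64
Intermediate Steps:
w(c) = -1 + c²
w(1*(-3))² = (-1 + (1*(-3))²)² = (-1 + (-3)²)² = (-1 + 9)² = 8² = 64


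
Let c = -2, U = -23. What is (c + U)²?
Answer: 625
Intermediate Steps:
(c + U)² = (-2 - 23)² = (-25)² = 625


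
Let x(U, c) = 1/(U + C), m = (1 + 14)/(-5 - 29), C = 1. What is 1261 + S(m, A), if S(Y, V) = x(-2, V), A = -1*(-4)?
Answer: 1260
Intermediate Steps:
m = -15/34 (m = 15/(-34) = 15*(-1/34) = -15/34 ≈ -0.44118)
A = 4
x(U, c) = 1/(1 + U) (x(U, c) = 1/(U + 1) = 1/(1 + U))
S(Y, V) = -1 (S(Y, V) = 1/(1 - 2) = 1/(-1) = -1)
1261 + S(m, A) = 1261 - 1 = 1260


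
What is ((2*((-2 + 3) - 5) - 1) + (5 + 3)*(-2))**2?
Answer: 625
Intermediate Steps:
((2*((-2 + 3) - 5) - 1) + (5 + 3)*(-2))**2 = ((2*(1 - 5) - 1) + 8*(-2))**2 = ((2*(-4) - 1) - 16)**2 = ((-8 - 1) - 16)**2 = (-9 - 16)**2 = (-25)**2 = 625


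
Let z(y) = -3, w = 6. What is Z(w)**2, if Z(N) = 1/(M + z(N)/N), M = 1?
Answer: 4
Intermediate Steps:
Z(N) = 1/(1 - 3/N)
Z(w)**2 = (6/(-3 + 6))**2 = (6/3)**2 = (6*(1/3))**2 = 2**2 = 4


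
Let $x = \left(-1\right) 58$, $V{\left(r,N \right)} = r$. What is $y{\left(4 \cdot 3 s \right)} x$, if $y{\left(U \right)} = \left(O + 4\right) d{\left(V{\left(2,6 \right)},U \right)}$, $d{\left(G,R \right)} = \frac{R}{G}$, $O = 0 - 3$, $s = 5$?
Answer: $-1740$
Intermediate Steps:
$O = -3$
$x = -58$
$y{\left(U \right)} = \frac{U}{2}$ ($y{\left(U \right)} = \left(-3 + 4\right) \frac{U}{2} = 1 U \frac{1}{2} = 1 \frac{U}{2} = \frac{U}{2}$)
$y{\left(4 \cdot 3 s \right)} x = \frac{4 \cdot 3 \cdot 5}{2} \left(-58\right) = \frac{12 \cdot 5}{2} \left(-58\right) = \frac{1}{2} \cdot 60 \left(-58\right) = 30 \left(-58\right) = -1740$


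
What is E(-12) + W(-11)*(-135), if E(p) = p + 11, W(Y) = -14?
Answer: 1889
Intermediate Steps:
E(p) = 11 + p
E(-12) + W(-11)*(-135) = (11 - 12) - 14*(-135) = -1 + 1890 = 1889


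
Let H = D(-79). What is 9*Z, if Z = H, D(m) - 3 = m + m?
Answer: -1395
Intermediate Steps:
D(m) = 3 + 2*m (D(m) = 3 + (m + m) = 3 + 2*m)
H = -155 (H = 3 + 2*(-79) = 3 - 158 = -155)
Z = -155
9*Z = 9*(-155) = -1395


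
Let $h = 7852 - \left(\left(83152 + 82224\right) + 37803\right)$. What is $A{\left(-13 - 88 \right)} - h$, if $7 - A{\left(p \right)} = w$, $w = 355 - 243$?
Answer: $195222$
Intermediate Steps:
$w = 112$ ($w = 355 - 243 = 112$)
$A{\left(p \right)} = -105$ ($A{\left(p \right)} = 7 - 112 = -105$)
$h = -195327$ ($h = 7852 - \left(165376 + 37803\right) = 7852 - 203179 = -195327$)
$A{\left(-13 - 88 \right)} - h = -105 - -195327 = -105 + 195327 = 195222$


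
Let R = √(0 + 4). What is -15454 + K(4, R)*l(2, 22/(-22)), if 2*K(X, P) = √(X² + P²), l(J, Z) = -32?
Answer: -15454 - 32*√5 ≈ -15526.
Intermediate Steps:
R = 2 (R = √4 = 2)
K(X, P) = √(P² + X²)/2 (K(X, P) = √(X² + P²)/2 = √(P² + X²)/2)
-15454 + K(4, R)*l(2, 22/(-22)) = -15454 + (√(2² + 4²)/2)*(-32) = -15454 + (√(4 + 16)/2)*(-32) = -15454 + (√20/2)*(-32) = -15454 + ((2*√5)/2)*(-32) = -15454 + √5*(-32) = -15454 - 32*√5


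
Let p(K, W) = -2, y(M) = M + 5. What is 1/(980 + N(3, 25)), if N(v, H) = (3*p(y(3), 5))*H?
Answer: 1/830 ≈ 0.0012048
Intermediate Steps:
y(M) = 5 + M
N(v, H) = -6*H (N(v, H) = (3*(-2))*H = -6*H)
1/(980 + N(3, 25)) = 1/(980 - 6*25) = 1/(980 - 150) = 1/830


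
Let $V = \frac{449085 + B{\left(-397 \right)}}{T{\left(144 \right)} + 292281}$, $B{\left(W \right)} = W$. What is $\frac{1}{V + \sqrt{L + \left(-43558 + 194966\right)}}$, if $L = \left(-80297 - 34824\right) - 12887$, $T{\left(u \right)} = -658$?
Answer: $- \frac{16355967578}{248728459212157} + \frac{1275659611935 \sqrt{26}}{994913836848628} \approx 0.0064721$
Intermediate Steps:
$L = -128008$ ($L = -115121 - 12887 = -128008$)
$V = \frac{448688}{291623}$ ($V = \frac{449085 - 397}{-658 + 292281} = \frac{448688}{291623} \approx 1.5386$)
$\frac{1}{V + \sqrt{L + \left(-43558 + 194966\right)}} = \frac{1}{\frac{448688}{291623} + \sqrt{-128008 + \left(-43558 + 194966\right)}} = \frac{1}{\frac{448688}{291623} + \sqrt{-128008 + 151408}} = \frac{1}{\frac{448688}{291623} + \sqrt{23400}} = \frac{1}{\frac{448688}{291623} + 30 \sqrt{26}}$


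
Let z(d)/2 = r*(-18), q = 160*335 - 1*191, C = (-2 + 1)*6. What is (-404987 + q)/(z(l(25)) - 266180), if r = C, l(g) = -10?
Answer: 175789/132982 ≈ 1.3219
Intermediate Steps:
C = -6 (C = -1*6 = -6)
r = -6
q = 53409 (q = 53600 - 191 = 53409)
z(d) = 216 (z(d) = 2*(-6*(-18)) = 2*108 = 216)
(-404987 + q)/(z(l(25)) - 266180) = (-404987 + 53409)/(216 - 266180) = -351578/(-265964) = -351578*(-1/265964) = 175789/132982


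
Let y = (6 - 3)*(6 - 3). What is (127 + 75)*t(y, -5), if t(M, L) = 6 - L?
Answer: 2222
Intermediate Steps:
y = 9 (y = 3*3 = 9)
(127 + 75)*t(y, -5) = (127 + 75)*(6 - 1*(-5)) = 202*(6 + 5) = 202*11 = 2222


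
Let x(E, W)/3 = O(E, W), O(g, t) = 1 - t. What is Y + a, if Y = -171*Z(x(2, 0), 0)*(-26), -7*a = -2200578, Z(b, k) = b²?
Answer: 2480676/7 ≈ 3.5438e+5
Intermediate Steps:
x(E, W) = 3 - 3*W (x(E, W) = 3*(1 - W) = 3 - 3*W)
a = 2200578/7 (a = -⅐*(-2200578) = 2200578/7 ≈ 3.1437e+5)
Y = 40014 (Y = -171*(3 - 3*0)²*(-26) = -171*(3 + 0)²*(-26) = -171*3²*(-26) = -171*9*(-26) = -1539*(-26) = 40014)
Y + a = 40014 + 2200578/7 = 2480676/7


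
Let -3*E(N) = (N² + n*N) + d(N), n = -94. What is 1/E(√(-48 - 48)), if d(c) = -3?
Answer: 99/286019 - 376*I*√6/286019 ≈ 0.00034613 - 0.0032201*I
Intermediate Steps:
E(N) = 1 - N²/3 + 94*N/3 (E(N) = -((N² - 94*N) - 3)/3 = -(-3 + N² - 94*N)/3 = 1 - N²/3 + 94*N/3)
1/E(√(-48 - 48)) = 1/(1 - (√(-48 - 48))²/3 + 94*√(-48 - 48)/3) = 1/(1 - (√(-96))²/3 + 94*√(-96)/3) = 1/(1 - (4*I*√6)²/3 + 94*(4*I*√6)/3) = 1/(1 - ⅓*(-96) + 376*I*√6/3) = 1/(1 + 32 + 376*I*√6/3) = 1/(33 + 376*I*√6/3)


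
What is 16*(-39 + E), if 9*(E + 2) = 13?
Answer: -5696/9 ≈ -632.89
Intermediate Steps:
E = -5/9 (E = -2 + (1/9)*13 = -2 + 13/9 = -5/9 ≈ -0.55556)
16*(-39 + E) = 16*(-39 - 5/9) = 16*(-356/9) = -5696/9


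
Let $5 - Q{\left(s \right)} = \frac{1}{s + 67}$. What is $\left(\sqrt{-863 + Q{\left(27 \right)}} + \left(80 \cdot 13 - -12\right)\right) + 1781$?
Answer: $2833 + \frac{i \sqrt{7581382}}{94} \approx 2833.0 + 29.292 i$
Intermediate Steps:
$Q{\left(s \right)} = 5 - \frac{1}{67 + s}$ ($Q{\left(s \right)} = 5 - \frac{1}{s + 67} = 5 - \frac{1}{67 + s}$)
$\left(\sqrt{-863 + Q{\left(27 \right)}} + \left(80 \cdot 13 - -12\right)\right) + 1781 = \left(\sqrt{-863 + \frac{334 + 5 \cdot 27}{67 + 27}} + \left(80 \cdot 13 - -12\right)\right) + 1781 = \left(\sqrt{-863 + \frac{334 + 135}{94}} + \left(1040 + 12\right)\right) + 1781 = \left(\sqrt{-863 + \frac{1}{94} \cdot 469} + 1052\right) + 1781 = \left(\sqrt{-863 + \frac{469}{94}} + 1052\right) + 1781 = \left(\sqrt{- \frac{80653}{94}} + 1052\right) + 1781 = \left(\frac{i \sqrt{7581382}}{94} + 1052\right) + 1781 = \left(1052 + \frac{i \sqrt{7581382}}{94}\right) + 1781 = 2833 + \frac{i \sqrt{7581382}}{94}$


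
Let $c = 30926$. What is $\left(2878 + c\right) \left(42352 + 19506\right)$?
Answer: $2091047832$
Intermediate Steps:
$\left(2878 + c\right) \left(42352 + 19506\right) = \left(2878 + 30926\right) \left(42352 + 19506\right) = 33804 \cdot 61858 = 2091047832$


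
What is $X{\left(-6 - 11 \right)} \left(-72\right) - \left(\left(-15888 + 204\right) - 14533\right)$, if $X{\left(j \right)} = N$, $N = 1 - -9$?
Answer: $29497$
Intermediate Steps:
$N = 10$ ($N = 1 + 9 = 10$)
$X{\left(j \right)} = 10$
$X{\left(-6 - 11 \right)} \left(-72\right) - \left(\left(-15888 + 204\right) - 14533\right) = 10 \left(-72\right) - \left(\left(-15888 + 204\right) - 14533\right) = -720 - \left(-15684 - 14533\right) = -720 - -30217 = -720 + 30217 = 29497$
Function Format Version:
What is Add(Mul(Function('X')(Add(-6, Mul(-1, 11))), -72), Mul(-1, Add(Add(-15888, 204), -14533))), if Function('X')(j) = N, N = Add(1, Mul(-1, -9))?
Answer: 29497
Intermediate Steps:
N = 10 (N = Add(1, 9) = 10)
Function('X')(j) = 10
Add(Mul(Function('X')(Add(-6, Mul(-1, 11))), -72), Mul(-1, Add(Add(-15888, 204), -14533))) = Add(Mul(10, -72), Mul(-1, Add(Add(-15888, 204), -14533))) = Add(-720, Mul(-1, Add(-15684, -14533))) = Add(-720, Mul(-1, -30217)) = Add(-720, 30217) = 29497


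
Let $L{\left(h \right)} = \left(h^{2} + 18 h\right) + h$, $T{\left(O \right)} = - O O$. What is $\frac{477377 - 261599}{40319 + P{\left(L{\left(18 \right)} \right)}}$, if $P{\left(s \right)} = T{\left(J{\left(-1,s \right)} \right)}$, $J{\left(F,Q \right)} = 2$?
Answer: $\frac{215778}{40315} \approx 5.3523$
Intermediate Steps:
$T{\left(O \right)} = - O^{2}$
$L{\left(h \right)} = h^{2} + 19 h$
$P{\left(s \right)} = -4$ ($P{\left(s \right)} = - 2^{2} = \left(-1\right) 4 = -4$)
$\frac{477377 - 261599}{40319 + P{\left(L{\left(18 \right)} \right)}} = \frac{477377 - 261599}{40319 - 4} = \frac{215778}{40315}$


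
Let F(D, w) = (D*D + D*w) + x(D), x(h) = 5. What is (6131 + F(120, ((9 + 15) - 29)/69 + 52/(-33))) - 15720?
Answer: 1168408/253 ≈ 4618.2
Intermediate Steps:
F(D, w) = 5 + D² + D*w (F(D, w) = (D*D + D*w) + 5 = (D² + D*w) + 5 = 5 + D² + D*w)
(6131 + F(120, ((9 + 15) - 29)/69 + 52/(-33))) - 15720 = (6131 + (5 + 120² + 120*(((9 + 15) - 29)/69 + 52/(-33)))) - 15720 = (6131 + (5 + 14400 + 120*((24 - 29)*(1/69) + 52*(-1/33)))) - 15720 = (6131 + (5 + 14400 + 120*(-5*1/69 - 52/33))) - 15720 = (6131 + (5 + 14400 + 120*(-5/69 - 52/33))) - 15720 = (6131 + (5 + 14400 + 120*(-417/253))) - 15720 = (6131 + (5 + 14400 - 50040/253)) - 15720 = (6131 + 3594425/253) - 15720 = 5145568/253 - 15720 = 1168408/253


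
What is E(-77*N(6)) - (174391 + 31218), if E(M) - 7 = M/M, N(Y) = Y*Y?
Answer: -205601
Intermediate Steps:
N(Y) = Y²
E(M) = 8 (E(M) = 7 + M/M = 7 + 1 = 8)
E(-77*N(6)) - (174391 + 31218) = 8 - (174391 + 31218) = 8 - 1*205609 = 8 - 205609 = -205601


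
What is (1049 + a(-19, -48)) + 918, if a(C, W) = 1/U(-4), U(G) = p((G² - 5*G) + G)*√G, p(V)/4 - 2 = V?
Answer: 1967 - I/272 ≈ 1967.0 - 0.0036765*I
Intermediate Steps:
p(V) = 8 + 4*V
U(G) = √G*(8 - 16*G + 4*G²) (U(G) = (8 + 4*((G² - 5*G) + G))*√G = (8 + 4*(G² - 4*G))*√G = (8 + (-16*G + 4*G²))*√G = (8 - 16*G + 4*G²)*√G = √G*(8 - 16*G + 4*G²))
a(C, W) = -I/272 (a(C, W) = 1/(4*√(-4)*(2 - 4*(-4 - 4))) = 1/(4*(2*I)*(2 - 4*(-8))) = 1/(4*(2*I)*(2 + 32)) = 1/(4*(2*I)*34) = 1/(272*I) = -I/272)
(1049 + a(-19, -48)) + 918 = (1049 - I/272) + 918 = 1967 - I/272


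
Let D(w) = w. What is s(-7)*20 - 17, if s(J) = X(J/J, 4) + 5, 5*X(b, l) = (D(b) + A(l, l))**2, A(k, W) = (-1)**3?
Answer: 83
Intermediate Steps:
A(k, W) = -1
X(b, l) = (-1 + b)**2/5 (X(b, l) = (b - 1)**2/5 = (-1 + b)**2/5)
s(J) = 5 (s(J) = (-1 + J/J)**2/5 + 5 = (-1 + 1)**2/5 + 5 = (1/5)*0**2 + 5 = (1/5)*0 + 5 = 0 + 5 = 5)
s(-7)*20 - 17 = 5*20 - 17 = 100 - 17 = 83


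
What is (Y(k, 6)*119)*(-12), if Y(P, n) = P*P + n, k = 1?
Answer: -9996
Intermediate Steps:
Y(P, n) = n + P² (Y(P, n) = P² + n = n + P²)
(Y(k, 6)*119)*(-12) = ((6 + 1²)*119)*(-12) = ((6 + 1)*119)*(-12) = (7*119)*(-12) = 833*(-12) = -9996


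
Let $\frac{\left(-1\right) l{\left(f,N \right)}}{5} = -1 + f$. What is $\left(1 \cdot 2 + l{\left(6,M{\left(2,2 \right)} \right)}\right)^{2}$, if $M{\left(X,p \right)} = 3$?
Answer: $529$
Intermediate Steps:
$l{\left(f,N \right)} = 5 - 5 f$ ($l{\left(f,N \right)} = - 5 \left(-1 + f\right) = 5 - 5 f$)
$\left(1 \cdot 2 + l{\left(6,M{\left(2,2 \right)} \right)}\right)^{2} = \left(1 \cdot 2 + \left(5 - 30\right)\right)^{2} = \left(2 + \left(5 - 30\right)\right)^{2} = \left(2 - 25\right)^{2} = \left(-23\right)^{2} = 529$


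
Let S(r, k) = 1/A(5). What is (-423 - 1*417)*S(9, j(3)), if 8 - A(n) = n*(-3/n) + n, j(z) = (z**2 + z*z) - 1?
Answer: -140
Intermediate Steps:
j(z) = -1 + 2*z**2 (j(z) = (z**2 + z**2) - 1 = 2*z**2 - 1 = -1 + 2*z**2)
A(n) = 11 - n (A(n) = 8 - (n*(-3/n) + n) = 8 - (-3 + n) = 8 + (3 - n) = 11 - n)
S(r, k) = 1/6 (S(r, k) = 1/(11 - 1*5) = 1/(11 - 5) = 1/6)
(-423 - 1*417)*S(9, j(3)) = (-423 - 1*417)*(1/6) = (-423 - 417)*(1/6) = -840*1/6 = -140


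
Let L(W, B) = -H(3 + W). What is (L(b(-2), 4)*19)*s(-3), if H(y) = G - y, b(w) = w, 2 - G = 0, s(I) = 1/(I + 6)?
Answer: -19/3 ≈ -6.3333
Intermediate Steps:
s(I) = 1/(6 + I)
G = 2 (G = 2 - 1*0 = 2 + 0 = 2)
H(y) = 2 - y
L(W, B) = 1 + W (L(W, B) = -(2 - (3 + W)) = -(2 + (-3 - W)) = -(-1 - W) = 1 + W)
(L(b(-2), 4)*19)*s(-3) = ((1 - 2)*19)/(6 - 3) = -1*19/3 = -19*⅓ = -19/3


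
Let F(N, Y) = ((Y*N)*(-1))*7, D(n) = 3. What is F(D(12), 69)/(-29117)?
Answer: 1449/29117 ≈ 0.049765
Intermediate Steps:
F(N, Y) = -7*N*Y (F(N, Y) = ((N*Y)*(-1))*7 = -N*Y*7 = -7*N*Y)
F(D(12), 69)/(-29117) = -7*3*69/(-29117) = -1449*(-1/29117) = 1449/29117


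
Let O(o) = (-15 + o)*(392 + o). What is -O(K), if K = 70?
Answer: -25410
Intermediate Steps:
-O(K) = -(-5880 + 70**2 + 377*70) = -(-5880 + 4900 + 26390) = -1*25410 = -25410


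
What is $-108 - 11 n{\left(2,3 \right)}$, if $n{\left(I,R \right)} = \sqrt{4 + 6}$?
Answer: $-108 - 11 \sqrt{10} \approx -142.79$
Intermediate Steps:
$n{\left(I,R \right)} = \sqrt{10}$
$-108 - 11 n{\left(2,3 \right)} = -108 - 11 \sqrt{10}$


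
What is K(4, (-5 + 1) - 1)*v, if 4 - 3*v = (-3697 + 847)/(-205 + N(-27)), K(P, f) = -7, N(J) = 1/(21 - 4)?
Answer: 120799/5226 ≈ 23.115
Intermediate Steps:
N(J) = 1/17
v = -17257/5226 (v = 4/3 - (-3697 + 847)/(3*(-205 + 1/17)) = 4/3 - (-950)/(-3484/17) = 4/3 - (-950)*(-17)/3484 = 4/3 - 1/3*24225/1742 = 4/3 - 8075/1742 = -17257/5226 ≈ -3.3021)
K(4, (-5 + 1) - 1)*v = -7*(-17257/5226) = 120799/5226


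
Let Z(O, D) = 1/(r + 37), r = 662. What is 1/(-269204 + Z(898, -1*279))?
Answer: -699/188173595 ≈ -3.7147e-6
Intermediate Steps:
Z(O, D) = 1/699 (Z(O, D) = 1/(662 + 37) = 1/699)
1/(-269204 + Z(898, -1*279)) = 1/(-269204 + 1/699) = 1/(-188173595/699) = -699/188173595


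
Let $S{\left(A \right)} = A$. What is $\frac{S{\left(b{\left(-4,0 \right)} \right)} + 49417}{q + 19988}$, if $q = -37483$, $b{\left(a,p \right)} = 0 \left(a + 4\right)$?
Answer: $- \frac{49417}{17495} \approx -2.8246$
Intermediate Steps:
$b{\left(a,p \right)} = 0$ ($b{\left(a,p \right)} = 0 \left(4 + a\right) = 0$)
$\frac{S{\left(b{\left(-4,0 \right)} \right)} + 49417}{q + 19988} = \frac{0 + 49417}{-37483 + 19988} = \frac{49417}{-17495} = 49417 \left(- \frac{1}{17495}\right) = - \frac{49417}{17495}$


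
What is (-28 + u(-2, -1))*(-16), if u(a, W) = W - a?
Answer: 432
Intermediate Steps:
(-28 + u(-2, -1))*(-16) = (-28 + (-1 - 1*(-2)))*(-16) = (-28 + (-1 + 2))*(-16) = (-28 + 1)*(-16) = -27*(-16) = 432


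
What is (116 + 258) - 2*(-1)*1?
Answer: 376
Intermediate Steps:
(116 + 258) - 2*(-1)*1 = 374 + 2*1 = 374 + 2 = 376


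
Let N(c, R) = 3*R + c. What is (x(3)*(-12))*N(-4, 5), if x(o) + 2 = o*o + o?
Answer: -1320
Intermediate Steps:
x(o) = -2 + o + o² (x(o) = -2 + (o*o + o) = -2 + (o² + o) = -2 + (o + o²) = -2 + o + o²)
N(c, R) = c + 3*R
(x(3)*(-12))*N(-4, 5) = ((-2 + 3 + 3²)*(-12))*(-4 + 3*5) = ((-2 + 3 + 9)*(-12))*(-4 + 15) = (10*(-12))*11 = -120*11 = -1320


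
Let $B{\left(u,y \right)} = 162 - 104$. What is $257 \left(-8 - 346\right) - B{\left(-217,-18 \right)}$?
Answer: $-91036$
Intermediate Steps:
$B{\left(u,y \right)} = 58$
$257 \left(-8 - 346\right) - B{\left(-217,-18 \right)} = 257 \left(-8 - 346\right) - 58 = 257 \left(-354\right) - 58 = -90978 - 58 = -91036$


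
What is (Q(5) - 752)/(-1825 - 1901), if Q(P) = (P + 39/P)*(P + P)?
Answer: 104/621 ≈ 0.16747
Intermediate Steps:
Q(P) = 2*P*(P + 39/P) (Q(P) = (P + 39/P)*(2*P) = 2*P*(P + 39/P))
(Q(5) - 752)/(-1825 - 1901) = ((78 + 2*5²) - 752)/(-1825 - 1901) = ((78 + 2*25) - 752)/(-3726) = ((78 + 50) - 752)*(-1/3726) = (128 - 752)*(-1/3726) = -624*(-1/3726) = 104/621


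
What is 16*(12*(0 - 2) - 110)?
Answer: -2144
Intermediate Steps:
16*(12*(0 - 2) - 110) = 16*(12*(-2) - 110) = 16*(-24 - 110) = 16*(-134) = -2144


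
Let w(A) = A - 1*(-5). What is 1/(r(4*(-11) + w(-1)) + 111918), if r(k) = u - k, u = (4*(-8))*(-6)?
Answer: 1/112150 ≈ 8.9166e-6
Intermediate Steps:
w(A) = 5 + A (w(A) = A + 5 = 5 + A)
u = 192 (u = -32*(-6) = 192)
r(k) = 192 - k
1/(r(4*(-11) + w(-1)) + 111918) = 1/((192 - (4*(-11) + (5 - 1))) + 111918) = 1/((192 - (-44 + 4)) + 111918) = 1/((192 - 1*(-40)) + 111918) = 1/((192 + 40) + 111918) = 1/(232 + 111918) = 1/112150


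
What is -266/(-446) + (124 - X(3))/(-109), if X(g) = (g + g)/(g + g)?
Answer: -12932/24307 ≈ -0.53203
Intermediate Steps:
X(g) = 1 (X(g) = (2*g)/((2*g)) = (2*g)*(1/(2*g)) = 1)
-266/(-446) + (124 - X(3))/(-109) = -266/(-446) + (124 - 1*1)/(-109) = -266*(-1/446) + (124 - 1)*(-1/109) = 133/223 + 123*(-1/109) = 133/223 - 123/109 = -12932/24307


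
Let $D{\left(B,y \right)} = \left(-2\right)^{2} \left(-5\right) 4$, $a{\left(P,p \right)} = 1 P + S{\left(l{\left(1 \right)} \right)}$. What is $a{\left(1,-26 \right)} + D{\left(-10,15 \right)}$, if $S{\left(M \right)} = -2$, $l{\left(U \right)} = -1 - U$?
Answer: $-81$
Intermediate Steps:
$a{\left(P,p \right)} = -2 + P$ ($a{\left(P,p \right)} = 1 P - 2 = P - 2 = -2 + P$)
$D{\left(B,y \right)} = -80$ ($D{\left(B,y \right)} = 4 \left(-5\right) 4 = \left(-20\right) 4 = -80$)
$a{\left(1,-26 \right)} + D{\left(-10,15 \right)} = \left(-2 + 1\right) - 80 = -1 - 80 = -81$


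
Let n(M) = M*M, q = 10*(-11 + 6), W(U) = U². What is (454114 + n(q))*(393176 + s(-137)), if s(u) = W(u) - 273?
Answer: 187975198608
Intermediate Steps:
s(u) = -273 + u² (s(u) = u² - 273 = -273 + u²)
q = -50 (q = 10*(-5) = -50)
n(M) = M²
(454114 + n(q))*(393176 + s(-137)) = (454114 + (-50)²)*(393176 + (-273 + (-137)²)) = (454114 + 2500)*(393176 + (-273 + 18769)) = 456614*(393176 + 18496) = 456614*411672 = 187975198608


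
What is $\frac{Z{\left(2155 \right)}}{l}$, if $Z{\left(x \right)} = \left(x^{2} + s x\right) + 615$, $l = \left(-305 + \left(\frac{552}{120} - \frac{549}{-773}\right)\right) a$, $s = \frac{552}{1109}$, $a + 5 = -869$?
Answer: $\frac{9956424205900}{561350888533} \approx 17.737$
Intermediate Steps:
$a = -874$ ($a = -5 - 869 = -874$)
$s = \frac{552}{1109}$ ($s = 552 \cdot \frac{1}{1109} = \frac{552}{1109} \approx 0.49775$)
$l = \frac{1012355074}{3865}$ ($l = \left(-305 + \left(\frac{552}{120} - \frac{549}{-773}\right)\right) \left(-874\right) = \left(-305 + \left(552 \cdot \frac{1}{120} - - \frac{549}{773}\right)\right) \left(-874\right) = \left(-305 + \left(\frac{23}{5} + \frac{549}{773}\right)\right) \left(-874\right) = \left(-305 + \frac{20524}{3865}\right) \left(-874\right) = \left(- \frac{1158301}{3865}\right) \left(-874\right) = \frac{1012355074}{3865} \approx 2.6193 \cdot 10^{5}$)
$Z{\left(x \right)} = 615 + x^{2} + \frac{552 x}{1109}$ ($Z{\left(x \right)} = \left(x^{2} + \frac{552 x}{1109}\right) + 615 = 615 + x^{2} + \frac{552 x}{1109}$)
$\frac{Z{\left(2155 \right)}}{l} = \frac{615 + 2155^{2} + \frac{552}{1109} \cdot 2155}{\frac{1012355074}{3865}} = \left(615 + 4644025 + \frac{1189560}{1109}\right) \frac{3865}{1012355074} = \frac{5152095320}{1109} \cdot \frac{3865}{1012355074} = \frac{9956424205900}{561350888533}$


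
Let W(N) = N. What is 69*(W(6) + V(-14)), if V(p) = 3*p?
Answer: -2484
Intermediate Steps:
69*(W(6) + V(-14)) = 69*(6 + 3*(-14)) = 69*(6 - 42) = 69*(-36) = -2484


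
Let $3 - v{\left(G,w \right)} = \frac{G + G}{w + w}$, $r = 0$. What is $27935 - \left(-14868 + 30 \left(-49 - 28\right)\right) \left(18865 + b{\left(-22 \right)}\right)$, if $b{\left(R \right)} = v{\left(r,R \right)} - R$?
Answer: $324520355$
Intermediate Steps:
$v{\left(G,w \right)} = 3 - \frac{G}{w}$ ($v{\left(G,w \right)} = 3 - \frac{G + G}{w + w} = 3 - \frac{2 G}{2 w} = 3 - 2 G \frac{1}{2 w} = 3 - \frac{G}{w}$)
$b{\left(R \right)} = 3 - R$ ($b{\left(R \right)} = \left(3 - \frac{0}{R}\right) - R = \left(3 + 0\right) - R = 3 - R$)
$27935 - \left(-14868 + 30 \left(-49 - 28\right)\right) \left(18865 + b{\left(-22 \right)}\right) = 27935 - \left(-14868 + 30 \left(-49 - 28\right)\right) \left(18865 + \left(3 - -22\right)\right) = 27935 - \left(-14868 + 30 \left(-77\right)\right) \left(18865 + \left(3 + 22\right)\right) = 27935 - \left(-14868 - 2310\right) \left(18865 + 25\right) = 27935 - \left(-17178\right) 18890 = 27935 - -324492420 = 27935 + 324492420 = 324520355$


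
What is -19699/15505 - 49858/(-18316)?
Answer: 206120703/141994790 ≈ 1.4516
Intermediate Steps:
-19699/15505 - 49858/(-18316) = -19699*1/15505 - 49858*(-1/18316) = -19699/15505 + 24929/9158 = 206120703/141994790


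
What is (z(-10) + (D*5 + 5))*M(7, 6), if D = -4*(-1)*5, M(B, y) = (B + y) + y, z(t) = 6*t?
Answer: 855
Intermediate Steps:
M(B, y) = B + 2*y
D = 20 (D = 4*5 = 20)
(z(-10) + (D*5 + 5))*M(7, 6) = (6*(-10) + (20*5 + 5))*(7 + 2*6) = (-60 + (100 + 5))*(7 + 12) = (-60 + 105)*19 = 45*19 = 855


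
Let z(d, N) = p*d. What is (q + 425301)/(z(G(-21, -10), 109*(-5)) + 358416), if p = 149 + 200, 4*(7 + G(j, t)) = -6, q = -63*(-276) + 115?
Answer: 885608/710899 ≈ 1.2458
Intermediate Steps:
q = 17503 (q = 17388 + 115 = 17503)
G(j, t) = -17/2 (G(j, t) = -7 + (¼)*(-6) = -7 - 3/2 = -17/2)
p = 349
z(d, N) = 349*d
(q + 425301)/(z(G(-21, -10), 109*(-5)) + 358416) = (17503 + 425301)/(349*(-17/2) + 358416) = 442804/(-5933/2 + 358416) = 442804/(710899/2) = 442804*(2/710899) = 885608/710899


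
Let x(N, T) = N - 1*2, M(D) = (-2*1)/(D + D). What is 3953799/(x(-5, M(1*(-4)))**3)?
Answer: -3953799/343 ≈ -11527.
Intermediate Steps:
M(D) = -1/D (M(D) = -2*1/(2*D) = -1/D)
x(N, T) = -2 + N (x(N, T) = N - 2 = -2 + N)
3953799/(x(-5, M(1*(-4)))**3) = 3953799/((-2 - 5)**3) = 3953799/((-7)**3) = 3953799/(-343) = 3953799*(-1/343) = -3953799/343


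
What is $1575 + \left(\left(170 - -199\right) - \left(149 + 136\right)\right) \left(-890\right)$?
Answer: $-73185$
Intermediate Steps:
$1575 + \left(\left(170 - -199\right) - \left(149 + 136\right)\right) \left(-890\right) = 1575 + \left(\left(170 + 199\right) - 285\right) \left(-890\right) = 1575 + \left(369 - 285\right) \left(-890\right) = 1575 + 84 \left(-890\right) = 1575 - 74760 = -73185$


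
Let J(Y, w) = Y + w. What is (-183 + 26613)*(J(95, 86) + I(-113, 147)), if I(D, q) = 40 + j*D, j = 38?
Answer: -107649390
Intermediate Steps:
I(D, q) = 40 + 38*D
(-183 + 26613)*(J(95, 86) + I(-113, 147)) = (-183 + 26613)*((95 + 86) + (40 + 38*(-113))) = 26430*(181 + (40 - 4294)) = 26430*(181 - 4254) = 26430*(-4073) = -107649390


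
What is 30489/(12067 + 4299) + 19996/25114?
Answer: 546477641/205507862 ≈ 2.6592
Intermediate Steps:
30489/(12067 + 4299) + 19996/25114 = 30489/16366 + 19996*(1/25114) = 30489*(1/16366) + 9998/12557 = 30489/16366 + 9998/12557 = 546477641/205507862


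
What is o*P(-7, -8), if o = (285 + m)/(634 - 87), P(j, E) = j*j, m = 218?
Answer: 24647/547 ≈ 45.058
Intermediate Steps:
P(j, E) = j²
o = 503/547 (o = (285 + 218)/(634 - 87) = 503/547 ≈ 0.91956)
o*P(-7, -8) = (503/547)*(-7)² = (503/547)*49 = 24647/547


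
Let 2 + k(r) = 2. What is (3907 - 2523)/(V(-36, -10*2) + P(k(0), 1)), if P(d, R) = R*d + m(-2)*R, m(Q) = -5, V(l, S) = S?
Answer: -1384/25 ≈ -55.360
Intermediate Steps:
k(r) = 0 (k(r) = -2 + 2 = 0)
P(d, R) = -5*R + R*d (P(d, R) = R*d - 5*R = -5*R + R*d)
(3907 - 2523)/(V(-36, -10*2) + P(k(0), 1)) = (3907 - 2523)/(-10*2 + 1*(-5 + 0)) = 1384/(-20 + 1*(-5)) = 1384/(-20 - 5) = 1384/(-25) = 1384*(-1/25) = -1384/25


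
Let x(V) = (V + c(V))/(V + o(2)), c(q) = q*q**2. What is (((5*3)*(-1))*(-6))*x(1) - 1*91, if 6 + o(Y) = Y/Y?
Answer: -136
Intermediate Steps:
c(q) = q**3
o(Y) = -5 (o(Y) = -6 + Y/Y = -6 + 1 = -5)
x(V) = (V + V**3)/(-5 + V) (x(V) = (V + V**3)/(V - 5) = (V + V**3)/(-5 + V))
(((5*3)*(-1))*(-6))*x(1) - 1*91 = (((5*3)*(-1))*(-6))*((1 + 1**3)/(-5 + 1)) - 1*91 = ((15*(-1))*(-6))*((1 + 1)/(-4)) - 91 = (-15*(-6))*(-1/4*2) - 91 = 90*(-1/2) - 91 = -45 - 91 = -136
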